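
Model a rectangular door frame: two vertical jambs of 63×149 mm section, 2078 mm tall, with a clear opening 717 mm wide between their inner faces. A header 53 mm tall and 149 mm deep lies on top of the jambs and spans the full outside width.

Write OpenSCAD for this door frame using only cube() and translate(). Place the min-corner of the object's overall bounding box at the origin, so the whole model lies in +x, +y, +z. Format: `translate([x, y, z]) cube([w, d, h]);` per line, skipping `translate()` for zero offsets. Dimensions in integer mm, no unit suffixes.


cube([63, 149, 2078]);
translate([780, 0, 0]) cube([63, 149, 2078]);
translate([0, 0, 2078]) cube([843, 149, 53]);


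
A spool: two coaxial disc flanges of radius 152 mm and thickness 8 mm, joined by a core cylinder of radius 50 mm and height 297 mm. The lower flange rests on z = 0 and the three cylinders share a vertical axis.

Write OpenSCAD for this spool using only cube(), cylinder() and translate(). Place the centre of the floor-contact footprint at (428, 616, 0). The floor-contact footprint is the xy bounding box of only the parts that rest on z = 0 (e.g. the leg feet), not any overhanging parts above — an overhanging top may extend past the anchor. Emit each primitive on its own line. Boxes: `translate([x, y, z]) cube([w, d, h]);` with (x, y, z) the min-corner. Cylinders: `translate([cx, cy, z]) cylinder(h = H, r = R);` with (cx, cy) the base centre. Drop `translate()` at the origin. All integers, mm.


translate([428, 616, 0]) cylinder(h = 8, r = 152);
translate([428, 616, 8]) cylinder(h = 297, r = 50);
translate([428, 616, 305]) cylinder(h = 8, r = 152);


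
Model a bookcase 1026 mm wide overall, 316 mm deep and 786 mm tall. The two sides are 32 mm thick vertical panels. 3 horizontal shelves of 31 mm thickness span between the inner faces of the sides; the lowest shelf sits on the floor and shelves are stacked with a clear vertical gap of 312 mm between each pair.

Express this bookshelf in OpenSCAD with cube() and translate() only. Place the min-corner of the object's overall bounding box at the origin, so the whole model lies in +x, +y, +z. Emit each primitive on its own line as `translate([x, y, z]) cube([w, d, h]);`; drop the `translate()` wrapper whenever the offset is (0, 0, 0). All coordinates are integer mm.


cube([32, 316, 786]);
translate([994, 0, 0]) cube([32, 316, 786]);
translate([32, 0, 0]) cube([962, 316, 31]);
translate([32, 0, 343]) cube([962, 316, 31]);
translate([32, 0, 686]) cube([962, 316, 31]);


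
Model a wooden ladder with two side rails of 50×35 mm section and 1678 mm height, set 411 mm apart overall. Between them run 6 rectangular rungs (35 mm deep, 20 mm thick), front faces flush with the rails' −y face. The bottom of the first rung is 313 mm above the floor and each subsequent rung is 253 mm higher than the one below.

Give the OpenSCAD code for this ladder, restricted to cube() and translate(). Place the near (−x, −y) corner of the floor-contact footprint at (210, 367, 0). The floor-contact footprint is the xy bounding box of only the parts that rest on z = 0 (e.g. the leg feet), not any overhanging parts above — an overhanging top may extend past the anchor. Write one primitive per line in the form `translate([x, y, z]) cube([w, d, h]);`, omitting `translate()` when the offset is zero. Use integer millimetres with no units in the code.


// rung span = 411 - 2*50 = 311
// rung[k] z = 313 + k*253
translate([210, 367, 0]) cube([50, 35, 1678]);
translate([571, 367, 0]) cube([50, 35, 1678]);
translate([260, 367, 313]) cube([311, 35, 20]);
translate([260, 367, 566]) cube([311, 35, 20]);
translate([260, 367, 819]) cube([311, 35, 20]);
translate([260, 367, 1072]) cube([311, 35, 20]);
translate([260, 367, 1325]) cube([311, 35, 20]);
translate([260, 367, 1578]) cube([311, 35, 20]);


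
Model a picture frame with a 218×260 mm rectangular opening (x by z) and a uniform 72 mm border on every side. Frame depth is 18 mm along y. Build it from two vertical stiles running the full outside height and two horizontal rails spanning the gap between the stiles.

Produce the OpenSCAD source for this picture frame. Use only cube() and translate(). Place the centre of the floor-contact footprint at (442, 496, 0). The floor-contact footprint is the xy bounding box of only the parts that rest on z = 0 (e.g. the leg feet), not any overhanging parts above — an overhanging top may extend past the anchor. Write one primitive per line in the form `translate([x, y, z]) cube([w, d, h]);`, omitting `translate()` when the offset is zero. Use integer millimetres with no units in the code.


translate([261, 487, 0]) cube([72, 18, 404]);
translate([551, 487, 0]) cube([72, 18, 404]);
translate([333, 487, 0]) cube([218, 18, 72]);
translate([333, 487, 332]) cube([218, 18, 72]);


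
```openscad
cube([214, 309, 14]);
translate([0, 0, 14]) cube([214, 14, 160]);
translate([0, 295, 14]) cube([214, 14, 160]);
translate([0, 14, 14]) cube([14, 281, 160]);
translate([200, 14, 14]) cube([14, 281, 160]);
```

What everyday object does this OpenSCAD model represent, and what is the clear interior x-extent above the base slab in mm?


An open box. The internal width is 186 mm.

A 214×309 base slab with four walls standing on it — an open box. The base is 214 mm wide and the walls are 14 mm thick, so the internal width is 214 − 2 × 14 = 186 mm.


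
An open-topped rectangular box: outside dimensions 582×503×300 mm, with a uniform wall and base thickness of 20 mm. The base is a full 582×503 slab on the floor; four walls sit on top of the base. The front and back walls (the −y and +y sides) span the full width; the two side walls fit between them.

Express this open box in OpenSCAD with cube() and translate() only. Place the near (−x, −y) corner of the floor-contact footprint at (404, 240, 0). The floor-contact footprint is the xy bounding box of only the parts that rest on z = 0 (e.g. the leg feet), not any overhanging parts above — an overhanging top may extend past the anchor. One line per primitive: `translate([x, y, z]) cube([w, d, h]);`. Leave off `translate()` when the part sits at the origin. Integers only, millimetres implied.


translate([404, 240, 0]) cube([582, 503, 20]);
translate([404, 240, 20]) cube([582, 20, 280]);
translate([404, 723, 20]) cube([582, 20, 280]);
translate([404, 260, 20]) cube([20, 463, 280]);
translate([966, 260, 20]) cube([20, 463, 280]);


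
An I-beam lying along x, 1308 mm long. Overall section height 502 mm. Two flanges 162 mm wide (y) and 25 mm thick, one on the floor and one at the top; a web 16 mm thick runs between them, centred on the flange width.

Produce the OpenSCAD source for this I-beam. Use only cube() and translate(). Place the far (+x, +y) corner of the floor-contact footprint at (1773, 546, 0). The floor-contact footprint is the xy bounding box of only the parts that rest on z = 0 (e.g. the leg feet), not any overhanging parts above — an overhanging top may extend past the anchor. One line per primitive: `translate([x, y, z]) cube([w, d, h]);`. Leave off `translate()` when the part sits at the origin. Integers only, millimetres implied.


translate([465, 384, 0]) cube([1308, 162, 25]);
translate([465, 457, 25]) cube([1308, 16, 452]);
translate([465, 384, 477]) cube([1308, 162, 25]);


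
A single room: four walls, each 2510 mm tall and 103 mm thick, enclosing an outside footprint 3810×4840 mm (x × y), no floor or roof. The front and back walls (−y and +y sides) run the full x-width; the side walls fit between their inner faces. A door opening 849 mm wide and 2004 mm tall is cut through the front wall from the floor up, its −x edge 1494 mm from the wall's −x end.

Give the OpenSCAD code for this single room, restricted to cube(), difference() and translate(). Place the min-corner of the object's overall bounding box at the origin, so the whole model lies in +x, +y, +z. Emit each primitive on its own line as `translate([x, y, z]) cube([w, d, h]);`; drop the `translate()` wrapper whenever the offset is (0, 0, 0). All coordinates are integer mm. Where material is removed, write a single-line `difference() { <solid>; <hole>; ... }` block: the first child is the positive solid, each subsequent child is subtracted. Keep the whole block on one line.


difference() { cube([3810, 103, 2510]); translate([1494, 0, 0]) cube([849, 103, 2004]); }
translate([0, 4737, 0]) cube([3810, 103, 2510]);
translate([0, 103, 0]) cube([103, 4634, 2510]);
translate([3707, 103, 0]) cube([103, 4634, 2510]);


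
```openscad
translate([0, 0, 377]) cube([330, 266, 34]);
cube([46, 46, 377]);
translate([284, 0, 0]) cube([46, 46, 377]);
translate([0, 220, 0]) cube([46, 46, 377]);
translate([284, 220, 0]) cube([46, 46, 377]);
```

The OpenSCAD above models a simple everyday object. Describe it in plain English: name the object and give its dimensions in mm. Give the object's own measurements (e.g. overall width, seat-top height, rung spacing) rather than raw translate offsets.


A four-legged stool. The seat is a 330×266×34 mm slab whose top surface is at z = 411 mm; four square legs, each 46×46 mm in cross-section, run from the floor (z = 0) to the underside of the seat, each flush with a corner of the seat.


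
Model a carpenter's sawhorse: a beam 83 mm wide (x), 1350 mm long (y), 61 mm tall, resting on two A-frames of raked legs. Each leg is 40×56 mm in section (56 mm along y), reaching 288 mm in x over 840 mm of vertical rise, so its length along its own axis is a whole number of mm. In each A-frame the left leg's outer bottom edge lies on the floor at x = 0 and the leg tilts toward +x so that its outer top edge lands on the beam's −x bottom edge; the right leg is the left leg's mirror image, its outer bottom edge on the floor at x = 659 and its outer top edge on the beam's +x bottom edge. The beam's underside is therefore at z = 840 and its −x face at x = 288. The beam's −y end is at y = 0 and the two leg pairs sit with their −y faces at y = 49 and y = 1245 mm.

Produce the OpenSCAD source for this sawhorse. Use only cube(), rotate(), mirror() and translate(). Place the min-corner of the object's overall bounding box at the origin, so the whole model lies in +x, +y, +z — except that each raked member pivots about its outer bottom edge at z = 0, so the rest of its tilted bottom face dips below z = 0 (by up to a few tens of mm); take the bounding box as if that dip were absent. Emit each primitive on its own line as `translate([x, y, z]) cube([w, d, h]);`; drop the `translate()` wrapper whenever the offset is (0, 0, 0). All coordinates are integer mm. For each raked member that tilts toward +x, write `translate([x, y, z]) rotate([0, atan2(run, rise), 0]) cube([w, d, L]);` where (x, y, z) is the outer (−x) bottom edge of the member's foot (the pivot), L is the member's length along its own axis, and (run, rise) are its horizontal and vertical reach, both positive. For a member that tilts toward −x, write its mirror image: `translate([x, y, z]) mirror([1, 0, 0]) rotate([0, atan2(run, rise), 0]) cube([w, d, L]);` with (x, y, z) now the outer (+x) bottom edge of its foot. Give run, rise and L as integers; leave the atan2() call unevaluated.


translate([288, 0, 840]) cube([83, 1350, 61]);
translate([0, 49, 0]) rotate([0, atan2(288, 840), 0]) cube([40, 56, 888]);
translate([659, 49, 0]) mirror([1, 0, 0]) rotate([0, atan2(288, 840), 0]) cube([40, 56, 888]);
translate([0, 1245, 0]) rotate([0, atan2(288, 840), 0]) cube([40, 56, 888]);
translate([659, 1245, 0]) mirror([1, 0, 0]) rotate([0, atan2(288, 840), 0]) cube([40, 56, 888]);


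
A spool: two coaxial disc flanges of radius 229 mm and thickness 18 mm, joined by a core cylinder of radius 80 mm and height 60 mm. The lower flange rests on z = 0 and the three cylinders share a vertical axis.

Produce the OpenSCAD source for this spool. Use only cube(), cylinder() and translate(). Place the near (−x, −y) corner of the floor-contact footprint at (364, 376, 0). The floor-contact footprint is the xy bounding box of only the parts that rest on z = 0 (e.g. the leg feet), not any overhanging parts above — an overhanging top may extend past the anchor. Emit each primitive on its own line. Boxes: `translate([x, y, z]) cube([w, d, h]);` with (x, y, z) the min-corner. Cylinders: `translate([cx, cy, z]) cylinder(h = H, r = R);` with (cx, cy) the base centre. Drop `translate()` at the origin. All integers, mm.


translate([593, 605, 0]) cylinder(h = 18, r = 229);
translate([593, 605, 18]) cylinder(h = 60, r = 80);
translate([593, 605, 78]) cylinder(h = 18, r = 229);


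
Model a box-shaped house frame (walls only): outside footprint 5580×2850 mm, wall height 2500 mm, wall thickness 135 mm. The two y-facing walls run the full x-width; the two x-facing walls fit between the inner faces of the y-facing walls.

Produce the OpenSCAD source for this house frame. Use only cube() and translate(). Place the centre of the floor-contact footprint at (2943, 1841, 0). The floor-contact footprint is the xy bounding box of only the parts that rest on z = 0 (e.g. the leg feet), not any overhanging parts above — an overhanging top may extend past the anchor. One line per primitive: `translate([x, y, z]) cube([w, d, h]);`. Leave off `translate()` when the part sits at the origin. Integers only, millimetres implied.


translate([153, 416, 0]) cube([5580, 135, 2500]);
translate([153, 3131, 0]) cube([5580, 135, 2500]);
translate([153, 551, 0]) cube([135, 2580, 2500]);
translate([5598, 551, 0]) cube([135, 2580, 2500]);


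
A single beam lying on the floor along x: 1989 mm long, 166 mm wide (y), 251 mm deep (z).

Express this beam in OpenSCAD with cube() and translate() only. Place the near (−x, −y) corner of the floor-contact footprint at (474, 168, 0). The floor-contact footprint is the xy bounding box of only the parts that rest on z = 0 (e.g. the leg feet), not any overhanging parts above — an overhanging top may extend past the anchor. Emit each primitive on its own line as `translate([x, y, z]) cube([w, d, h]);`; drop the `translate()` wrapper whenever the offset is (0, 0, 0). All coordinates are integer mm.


translate([474, 168, 0]) cube([1989, 166, 251]);


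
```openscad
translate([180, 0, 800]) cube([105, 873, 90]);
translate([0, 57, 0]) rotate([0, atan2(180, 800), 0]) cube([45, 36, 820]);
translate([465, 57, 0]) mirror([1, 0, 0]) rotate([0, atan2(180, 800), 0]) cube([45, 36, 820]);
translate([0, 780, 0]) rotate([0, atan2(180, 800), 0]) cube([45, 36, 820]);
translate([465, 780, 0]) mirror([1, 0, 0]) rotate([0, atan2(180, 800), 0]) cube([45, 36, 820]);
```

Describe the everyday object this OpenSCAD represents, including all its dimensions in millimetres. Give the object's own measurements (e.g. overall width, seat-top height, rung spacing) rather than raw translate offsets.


A sawhorse. A 105×873×90 mm beam (x, y, z) sits on two A-frame leg pairs. Each pair is two raked legs of 45×36 mm section (36 mm along y) splaying symmetrically in x. Each leg rises 800 mm vertically over 180 mm of horizontal reach and is 820 mm long along its own axis. Every leg's outer bottom edge rests on the floor and its outer top edge meets a bottom edge of the beam — the left legs (tilting toward +x) meet the beam's −x bottom edge, the right legs (their mirror images, tilting toward −x) meet its +x bottom edge — so the leg tops tuck under the beam, the beam's underside is 800 mm above the floor, and the feet are 465 mm apart outside-to-outside with the beam centred between them. The two leg pairs are set in 57 mm from either end of the beam.


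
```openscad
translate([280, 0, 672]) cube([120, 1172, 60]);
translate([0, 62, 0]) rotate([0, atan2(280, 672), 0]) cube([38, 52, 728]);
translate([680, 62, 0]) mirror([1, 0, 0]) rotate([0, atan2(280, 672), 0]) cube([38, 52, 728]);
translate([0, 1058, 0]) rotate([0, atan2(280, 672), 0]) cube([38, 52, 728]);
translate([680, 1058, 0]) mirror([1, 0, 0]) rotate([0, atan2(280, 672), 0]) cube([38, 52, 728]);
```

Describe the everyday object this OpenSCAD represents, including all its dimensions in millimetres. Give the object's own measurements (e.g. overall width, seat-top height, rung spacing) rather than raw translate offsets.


A sawhorse. A 120×1172×60 mm beam (x, y, z) sits on two A-frame leg pairs. Each pair is two raked legs of 38×52 mm section (52 mm along y) splaying symmetrically in x. Each leg rises 672 mm vertically over 280 mm of horizontal reach and is 728 mm long along its own axis. Every leg's outer bottom edge rests on the floor and its outer top edge meets a bottom edge of the beam — the left legs (tilting toward +x) meet the beam's −x bottom edge, the right legs (their mirror images, tilting toward −x) meet its +x bottom edge — so the leg tops tuck under the beam, the beam's underside is 672 mm above the floor, and the feet are 680 mm apart outside-to-outside with the beam centred between them. The two leg pairs are set in 62 mm from either end of the beam.


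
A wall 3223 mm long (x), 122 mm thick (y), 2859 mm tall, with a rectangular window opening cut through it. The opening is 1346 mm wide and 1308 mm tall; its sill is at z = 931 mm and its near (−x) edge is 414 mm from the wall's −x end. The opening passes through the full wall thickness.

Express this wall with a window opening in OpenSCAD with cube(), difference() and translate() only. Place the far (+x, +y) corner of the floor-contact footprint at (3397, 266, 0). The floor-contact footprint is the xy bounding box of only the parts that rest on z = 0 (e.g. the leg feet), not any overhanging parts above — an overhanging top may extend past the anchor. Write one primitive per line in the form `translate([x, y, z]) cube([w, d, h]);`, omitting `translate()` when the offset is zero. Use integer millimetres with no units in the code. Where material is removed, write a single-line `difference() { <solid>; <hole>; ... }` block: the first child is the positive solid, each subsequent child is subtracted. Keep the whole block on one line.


difference() { translate([174, 144, 0]) cube([3223, 122, 2859]); translate([588, 144, 931]) cube([1346, 122, 1308]); }


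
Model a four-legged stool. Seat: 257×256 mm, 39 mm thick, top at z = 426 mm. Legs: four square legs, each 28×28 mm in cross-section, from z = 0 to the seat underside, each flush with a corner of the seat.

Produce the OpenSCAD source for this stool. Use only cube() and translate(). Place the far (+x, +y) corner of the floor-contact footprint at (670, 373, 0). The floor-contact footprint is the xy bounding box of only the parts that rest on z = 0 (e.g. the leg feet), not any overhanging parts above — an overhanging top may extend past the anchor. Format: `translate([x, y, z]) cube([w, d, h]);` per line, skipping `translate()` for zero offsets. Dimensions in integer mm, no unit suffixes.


// leg_h = 426 - 39 = 387
translate([413, 117, 387]) cube([257, 256, 39]);
translate([413, 117, 0]) cube([28, 28, 387]);
translate([642, 117, 0]) cube([28, 28, 387]);
translate([413, 345, 0]) cube([28, 28, 387]);
translate([642, 345, 0]) cube([28, 28, 387]);


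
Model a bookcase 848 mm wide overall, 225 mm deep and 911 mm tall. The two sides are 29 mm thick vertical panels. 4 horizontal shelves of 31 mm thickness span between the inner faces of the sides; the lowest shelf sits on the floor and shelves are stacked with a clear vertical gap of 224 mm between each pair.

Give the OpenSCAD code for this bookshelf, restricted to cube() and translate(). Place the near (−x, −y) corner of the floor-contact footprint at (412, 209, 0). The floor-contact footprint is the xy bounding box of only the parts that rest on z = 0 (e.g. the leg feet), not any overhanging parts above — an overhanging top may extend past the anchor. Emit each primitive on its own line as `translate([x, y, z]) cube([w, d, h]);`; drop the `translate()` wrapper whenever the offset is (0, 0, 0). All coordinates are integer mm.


translate([412, 209, 0]) cube([29, 225, 911]);
translate([1231, 209, 0]) cube([29, 225, 911]);
translate([441, 209, 0]) cube([790, 225, 31]);
translate([441, 209, 255]) cube([790, 225, 31]);
translate([441, 209, 510]) cube([790, 225, 31]);
translate([441, 209, 765]) cube([790, 225, 31]);


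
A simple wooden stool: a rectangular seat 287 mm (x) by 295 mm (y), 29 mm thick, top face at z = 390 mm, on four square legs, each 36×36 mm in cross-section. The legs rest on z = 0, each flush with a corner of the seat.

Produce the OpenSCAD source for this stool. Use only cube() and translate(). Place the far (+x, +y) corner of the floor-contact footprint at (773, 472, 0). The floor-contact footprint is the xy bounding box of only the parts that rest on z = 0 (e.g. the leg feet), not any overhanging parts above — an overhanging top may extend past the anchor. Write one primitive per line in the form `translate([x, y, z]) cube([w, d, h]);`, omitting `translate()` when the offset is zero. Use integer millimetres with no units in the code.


translate([486, 177, 361]) cube([287, 295, 29]);
translate([486, 177, 0]) cube([36, 36, 361]);
translate([737, 177, 0]) cube([36, 36, 361]);
translate([486, 436, 0]) cube([36, 36, 361]);
translate([737, 436, 0]) cube([36, 36, 361]);


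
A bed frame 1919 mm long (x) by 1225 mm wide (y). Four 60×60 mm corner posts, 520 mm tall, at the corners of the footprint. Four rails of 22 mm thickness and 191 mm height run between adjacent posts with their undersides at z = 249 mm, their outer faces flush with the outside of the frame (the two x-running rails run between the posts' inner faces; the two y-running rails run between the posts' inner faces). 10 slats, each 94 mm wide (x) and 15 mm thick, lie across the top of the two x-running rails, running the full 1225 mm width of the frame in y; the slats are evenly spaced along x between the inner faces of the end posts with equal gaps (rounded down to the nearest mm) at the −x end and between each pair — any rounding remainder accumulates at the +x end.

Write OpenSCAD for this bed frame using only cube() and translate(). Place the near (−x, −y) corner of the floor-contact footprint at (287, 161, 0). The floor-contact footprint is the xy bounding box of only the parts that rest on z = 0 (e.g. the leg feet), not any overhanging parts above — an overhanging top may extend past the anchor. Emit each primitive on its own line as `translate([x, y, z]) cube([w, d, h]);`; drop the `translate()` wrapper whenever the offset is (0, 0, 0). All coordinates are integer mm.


translate([287, 161, 0]) cube([60, 60, 520]);
translate([287, 1326, 0]) cube([60, 60, 520]);
translate([2146, 161, 0]) cube([60, 60, 520]);
translate([2146, 1326, 0]) cube([60, 60, 520]);
translate([347, 161, 249]) cube([1799, 22, 191]);
translate([347, 1364, 249]) cube([1799, 22, 191]);
translate([287, 221, 249]) cube([22, 1105, 191]);
translate([2184, 221, 249]) cube([22, 1105, 191]);
translate([425, 161, 440]) cube([94, 1225, 15]);
translate([597, 161, 440]) cube([94, 1225, 15]);
translate([769, 161, 440]) cube([94, 1225, 15]);
translate([941, 161, 440]) cube([94, 1225, 15]);
translate([1113, 161, 440]) cube([94, 1225, 15]);
translate([1285, 161, 440]) cube([94, 1225, 15]);
translate([1457, 161, 440]) cube([94, 1225, 15]);
translate([1629, 161, 440]) cube([94, 1225, 15]);
translate([1801, 161, 440]) cube([94, 1225, 15]);
translate([1973, 161, 440]) cube([94, 1225, 15]);


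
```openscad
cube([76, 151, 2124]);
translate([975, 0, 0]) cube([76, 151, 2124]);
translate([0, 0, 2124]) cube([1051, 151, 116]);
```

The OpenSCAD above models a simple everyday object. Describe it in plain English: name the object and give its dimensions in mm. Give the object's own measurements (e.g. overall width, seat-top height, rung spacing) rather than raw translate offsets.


A door frame. The clear opening is 899 mm wide and 2124 mm high. Two 76 mm wide jambs, 151 mm deep, stand either side of the opening from the floor to the top of the opening. A 116 mm thick head sits across the top of both jambs, spanning the full outside width of the frame.


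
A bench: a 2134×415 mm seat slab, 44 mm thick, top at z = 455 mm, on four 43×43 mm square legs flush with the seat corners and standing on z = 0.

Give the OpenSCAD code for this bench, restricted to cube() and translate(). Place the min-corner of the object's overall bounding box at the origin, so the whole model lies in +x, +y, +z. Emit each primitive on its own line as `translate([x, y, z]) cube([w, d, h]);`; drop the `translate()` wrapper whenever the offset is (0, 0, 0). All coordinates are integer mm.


translate([0, 0, 411]) cube([2134, 415, 44]);
cube([43, 43, 411]);
translate([0, 372, 0]) cube([43, 43, 411]);
translate([2091, 0, 0]) cube([43, 43, 411]);
translate([2091, 372, 0]) cube([43, 43, 411]);


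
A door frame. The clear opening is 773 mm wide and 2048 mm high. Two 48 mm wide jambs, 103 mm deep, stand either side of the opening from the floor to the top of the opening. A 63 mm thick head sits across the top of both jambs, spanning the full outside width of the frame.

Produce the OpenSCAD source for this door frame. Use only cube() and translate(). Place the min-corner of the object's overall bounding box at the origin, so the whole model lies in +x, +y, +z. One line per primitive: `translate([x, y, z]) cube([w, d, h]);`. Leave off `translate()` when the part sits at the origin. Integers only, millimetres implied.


cube([48, 103, 2048]);
translate([821, 0, 0]) cube([48, 103, 2048]);
translate([0, 0, 2048]) cube([869, 103, 63]);


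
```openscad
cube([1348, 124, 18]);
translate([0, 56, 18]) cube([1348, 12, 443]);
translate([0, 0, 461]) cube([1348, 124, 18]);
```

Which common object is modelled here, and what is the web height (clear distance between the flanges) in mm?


An I-beam. The web height is 443 mm.

Two wide flanges with a thin centred web — an I-beam. Overall 479 mm minus two 18 mm flanges gives a web of 479 − 2·18 = 443 mm.


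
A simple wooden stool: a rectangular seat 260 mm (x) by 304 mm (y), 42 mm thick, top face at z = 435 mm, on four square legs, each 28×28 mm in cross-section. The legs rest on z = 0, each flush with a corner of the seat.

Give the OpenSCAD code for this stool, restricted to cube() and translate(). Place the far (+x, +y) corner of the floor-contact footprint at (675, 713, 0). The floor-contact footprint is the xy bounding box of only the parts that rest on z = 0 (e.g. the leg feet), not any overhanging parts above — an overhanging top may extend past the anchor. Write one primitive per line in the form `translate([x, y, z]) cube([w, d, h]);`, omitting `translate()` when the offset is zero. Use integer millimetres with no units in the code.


translate([415, 409, 393]) cube([260, 304, 42]);
translate([415, 409, 0]) cube([28, 28, 393]);
translate([647, 409, 0]) cube([28, 28, 393]);
translate([415, 685, 0]) cube([28, 28, 393]);
translate([647, 685, 0]) cube([28, 28, 393]);


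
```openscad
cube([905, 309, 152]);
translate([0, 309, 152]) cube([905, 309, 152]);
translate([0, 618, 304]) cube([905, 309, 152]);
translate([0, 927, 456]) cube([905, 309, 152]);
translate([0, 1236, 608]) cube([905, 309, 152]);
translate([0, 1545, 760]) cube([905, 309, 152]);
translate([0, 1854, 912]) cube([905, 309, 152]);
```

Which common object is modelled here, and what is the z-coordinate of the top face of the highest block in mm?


A staircase. The total rise is 1064 mm.

7 identical blocks, each offset up and back from the previous — a staircase. Each step is 152 mm tall and there are 7 of them, so the total rise is 7 × 152 = 1064 mm.


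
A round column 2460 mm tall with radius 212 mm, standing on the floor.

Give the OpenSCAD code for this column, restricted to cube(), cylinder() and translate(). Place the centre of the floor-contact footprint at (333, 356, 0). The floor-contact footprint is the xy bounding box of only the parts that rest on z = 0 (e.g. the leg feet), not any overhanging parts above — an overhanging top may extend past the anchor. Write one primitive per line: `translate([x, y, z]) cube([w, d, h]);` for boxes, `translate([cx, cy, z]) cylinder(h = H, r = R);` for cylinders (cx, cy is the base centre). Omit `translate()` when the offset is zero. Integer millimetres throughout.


translate([333, 356, 0]) cylinder(h = 2460, r = 212);


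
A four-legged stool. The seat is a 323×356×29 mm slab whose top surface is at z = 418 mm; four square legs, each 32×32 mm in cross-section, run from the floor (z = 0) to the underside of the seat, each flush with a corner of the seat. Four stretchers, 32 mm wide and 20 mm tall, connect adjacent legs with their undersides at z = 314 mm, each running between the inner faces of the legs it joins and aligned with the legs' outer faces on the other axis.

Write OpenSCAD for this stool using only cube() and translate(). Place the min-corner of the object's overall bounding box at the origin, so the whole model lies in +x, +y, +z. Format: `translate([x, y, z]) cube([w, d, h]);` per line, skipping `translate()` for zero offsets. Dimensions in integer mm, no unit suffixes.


translate([0, 0, 389]) cube([323, 356, 29]);
cube([32, 32, 389]);
translate([291, 0, 0]) cube([32, 32, 389]);
translate([0, 324, 0]) cube([32, 32, 389]);
translate([291, 324, 0]) cube([32, 32, 389]);
translate([32, 0, 314]) cube([259, 32, 20]);
translate([32, 324, 314]) cube([259, 32, 20]);
translate([0, 32, 314]) cube([32, 292, 20]);
translate([291, 32, 314]) cube([32, 292, 20]);


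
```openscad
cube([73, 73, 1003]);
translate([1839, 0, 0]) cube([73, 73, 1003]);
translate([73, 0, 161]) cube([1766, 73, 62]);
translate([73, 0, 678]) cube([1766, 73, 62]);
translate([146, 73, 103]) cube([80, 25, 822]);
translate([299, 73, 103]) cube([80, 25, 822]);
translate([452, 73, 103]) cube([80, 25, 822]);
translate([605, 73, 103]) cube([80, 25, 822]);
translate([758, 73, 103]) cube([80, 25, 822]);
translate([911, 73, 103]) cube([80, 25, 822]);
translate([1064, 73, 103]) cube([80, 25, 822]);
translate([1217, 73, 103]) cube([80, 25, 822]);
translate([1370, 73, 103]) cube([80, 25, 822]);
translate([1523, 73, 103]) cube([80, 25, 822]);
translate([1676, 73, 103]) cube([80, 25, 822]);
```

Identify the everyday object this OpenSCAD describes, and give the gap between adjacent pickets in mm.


A fence section. The picket gap is 73 mm.

Two posts, two rails, 11 pickets — a fence section. Span 1766 mm holds 11 pickets of 80 mm with 12 equal gaps: ⌊(1766 − 11·80) / 12⌋ = 73 mm.


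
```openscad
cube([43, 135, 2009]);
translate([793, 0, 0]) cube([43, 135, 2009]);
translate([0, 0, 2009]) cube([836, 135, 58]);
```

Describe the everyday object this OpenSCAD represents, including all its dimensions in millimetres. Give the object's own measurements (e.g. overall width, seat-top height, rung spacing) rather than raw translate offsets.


A door frame. The clear opening is 750 mm wide and 2009 mm high. Two 43 mm wide jambs, 135 mm deep, stand either side of the opening from the floor to the top of the opening. A 58 mm thick head sits across the top of both jambs, spanning the full outside width of the frame.


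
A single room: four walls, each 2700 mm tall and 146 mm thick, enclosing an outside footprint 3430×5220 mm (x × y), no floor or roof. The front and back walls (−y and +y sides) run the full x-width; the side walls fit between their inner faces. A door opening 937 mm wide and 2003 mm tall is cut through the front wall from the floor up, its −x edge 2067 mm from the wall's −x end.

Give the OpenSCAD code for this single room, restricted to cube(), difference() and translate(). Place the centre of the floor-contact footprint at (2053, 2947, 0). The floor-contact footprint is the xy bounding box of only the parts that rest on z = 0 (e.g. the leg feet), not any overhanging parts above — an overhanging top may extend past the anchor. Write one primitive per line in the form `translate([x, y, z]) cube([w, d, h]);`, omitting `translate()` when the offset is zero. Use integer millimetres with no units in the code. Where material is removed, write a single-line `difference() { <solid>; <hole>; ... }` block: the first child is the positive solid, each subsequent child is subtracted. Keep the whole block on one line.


difference() { translate([338, 337, 0]) cube([3430, 146, 2700]); translate([2405, 337, 0]) cube([937, 146, 2003]); }
translate([338, 5411, 0]) cube([3430, 146, 2700]);
translate([338, 483, 0]) cube([146, 4928, 2700]);
translate([3622, 483, 0]) cube([146, 4928, 2700]);


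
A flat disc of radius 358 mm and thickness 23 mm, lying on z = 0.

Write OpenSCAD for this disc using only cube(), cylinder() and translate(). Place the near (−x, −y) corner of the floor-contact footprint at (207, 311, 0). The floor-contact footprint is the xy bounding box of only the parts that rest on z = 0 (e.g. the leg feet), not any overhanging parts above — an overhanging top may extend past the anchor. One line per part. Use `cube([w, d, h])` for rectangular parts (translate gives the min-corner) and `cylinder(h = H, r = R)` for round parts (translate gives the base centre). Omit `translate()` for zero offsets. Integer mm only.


translate([565, 669, 0]) cylinder(h = 23, r = 358);


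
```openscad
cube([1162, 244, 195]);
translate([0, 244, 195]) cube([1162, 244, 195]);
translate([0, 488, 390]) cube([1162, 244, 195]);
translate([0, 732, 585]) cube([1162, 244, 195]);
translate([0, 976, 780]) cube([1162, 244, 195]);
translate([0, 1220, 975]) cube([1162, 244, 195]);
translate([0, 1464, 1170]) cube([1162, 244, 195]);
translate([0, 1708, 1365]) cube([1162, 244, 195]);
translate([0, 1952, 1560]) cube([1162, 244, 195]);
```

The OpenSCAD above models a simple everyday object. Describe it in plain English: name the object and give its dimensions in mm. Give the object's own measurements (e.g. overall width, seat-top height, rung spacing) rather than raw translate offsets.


A straight staircase of 9 solid steps. Each step is 1162 mm wide (x), 244 mm deep (y, the going) and 195 mm tall (the rise). The first step rests on the floor; each subsequent step sits one going further in +y and one rise higher in +z, directly behind and above the previous step with no overlap.


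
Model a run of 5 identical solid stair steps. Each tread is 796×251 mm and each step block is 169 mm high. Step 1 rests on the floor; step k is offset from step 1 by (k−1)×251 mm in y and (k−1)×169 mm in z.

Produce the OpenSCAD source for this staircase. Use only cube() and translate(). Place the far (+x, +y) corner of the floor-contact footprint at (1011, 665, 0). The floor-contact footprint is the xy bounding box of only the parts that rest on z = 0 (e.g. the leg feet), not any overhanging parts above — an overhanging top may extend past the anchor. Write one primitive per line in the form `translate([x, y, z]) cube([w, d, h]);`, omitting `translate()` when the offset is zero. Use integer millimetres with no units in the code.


translate([215, 414, 0]) cube([796, 251, 169]);
translate([215, 665, 169]) cube([796, 251, 169]);
translate([215, 916, 338]) cube([796, 251, 169]);
translate([215, 1167, 507]) cube([796, 251, 169]);
translate([215, 1418, 676]) cube([796, 251, 169]);


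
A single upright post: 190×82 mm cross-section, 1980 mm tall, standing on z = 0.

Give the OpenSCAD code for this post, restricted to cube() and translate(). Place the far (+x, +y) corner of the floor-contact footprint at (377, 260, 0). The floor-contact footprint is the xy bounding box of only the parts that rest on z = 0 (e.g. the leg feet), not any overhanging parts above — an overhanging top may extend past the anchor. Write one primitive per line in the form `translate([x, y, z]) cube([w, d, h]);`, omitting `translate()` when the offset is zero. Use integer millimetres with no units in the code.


translate([187, 178, 0]) cube([190, 82, 1980]);


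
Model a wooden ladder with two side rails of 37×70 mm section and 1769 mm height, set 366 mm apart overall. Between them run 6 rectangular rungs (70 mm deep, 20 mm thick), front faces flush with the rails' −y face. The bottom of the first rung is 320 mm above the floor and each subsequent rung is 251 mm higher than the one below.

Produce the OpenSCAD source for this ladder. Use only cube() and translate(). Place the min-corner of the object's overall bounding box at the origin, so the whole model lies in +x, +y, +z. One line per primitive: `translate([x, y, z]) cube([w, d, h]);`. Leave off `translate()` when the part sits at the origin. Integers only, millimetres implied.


cube([37, 70, 1769]);
translate([329, 0, 0]) cube([37, 70, 1769]);
translate([37, 0, 320]) cube([292, 70, 20]);
translate([37, 0, 571]) cube([292, 70, 20]);
translate([37, 0, 822]) cube([292, 70, 20]);
translate([37, 0, 1073]) cube([292, 70, 20]);
translate([37, 0, 1324]) cube([292, 70, 20]);
translate([37, 0, 1575]) cube([292, 70, 20]);


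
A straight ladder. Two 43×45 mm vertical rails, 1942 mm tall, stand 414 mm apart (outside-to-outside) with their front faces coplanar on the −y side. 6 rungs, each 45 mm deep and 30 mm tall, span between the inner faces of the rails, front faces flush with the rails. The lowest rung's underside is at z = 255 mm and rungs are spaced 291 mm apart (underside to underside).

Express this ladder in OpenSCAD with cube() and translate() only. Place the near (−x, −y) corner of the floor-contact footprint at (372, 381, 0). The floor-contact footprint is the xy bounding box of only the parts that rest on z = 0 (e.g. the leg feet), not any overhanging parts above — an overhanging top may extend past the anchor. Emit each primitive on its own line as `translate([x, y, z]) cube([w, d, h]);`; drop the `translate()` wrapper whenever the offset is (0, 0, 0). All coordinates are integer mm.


translate([372, 381, 0]) cube([43, 45, 1942]);
translate([743, 381, 0]) cube([43, 45, 1942]);
translate([415, 381, 255]) cube([328, 45, 30]);
translate([415, 381, 546]) cube([328, 45, 30]);
translate([415, 381, 837]) cube([328, 45, 30]);
translate([415, 381, 1128]) cube([328, 45, 30]);
translate([415, 381, 1419]) cube([328, 45, 30]);
translate([415, 381, 1710]) cube([328, 45, 30]);


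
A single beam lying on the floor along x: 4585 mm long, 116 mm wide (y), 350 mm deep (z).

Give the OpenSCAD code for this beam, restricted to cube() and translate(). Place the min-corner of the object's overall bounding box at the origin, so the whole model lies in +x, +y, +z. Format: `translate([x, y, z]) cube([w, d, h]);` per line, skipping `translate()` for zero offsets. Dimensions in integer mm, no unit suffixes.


cube([4585, 116, 350]);


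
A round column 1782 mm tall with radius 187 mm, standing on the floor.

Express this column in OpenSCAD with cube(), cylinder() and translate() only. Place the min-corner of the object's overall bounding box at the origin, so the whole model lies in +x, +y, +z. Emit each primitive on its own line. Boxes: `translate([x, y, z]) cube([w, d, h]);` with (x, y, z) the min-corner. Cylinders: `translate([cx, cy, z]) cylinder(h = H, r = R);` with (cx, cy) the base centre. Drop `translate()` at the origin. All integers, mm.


translate([187, 187, 0]) cylinder(h = 1782, r = 187);


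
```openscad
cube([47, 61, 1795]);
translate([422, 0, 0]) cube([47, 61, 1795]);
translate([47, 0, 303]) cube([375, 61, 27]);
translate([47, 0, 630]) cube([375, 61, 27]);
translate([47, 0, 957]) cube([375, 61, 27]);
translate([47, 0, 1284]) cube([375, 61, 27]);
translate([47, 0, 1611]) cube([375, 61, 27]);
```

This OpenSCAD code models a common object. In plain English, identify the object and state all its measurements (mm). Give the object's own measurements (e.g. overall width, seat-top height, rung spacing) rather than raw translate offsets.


A straight ladder. Two 47×61 mm vertical rails, 1795 mm tall, stand 469 mm apart (outside-to-outside) with their front faces coplanar on the −y side. 5 rungs, each 61 mm deep and 27 mm tall, span between the inner faces of the rails, front faces flush with the rails. The lowest rung's underside is at z = 303 mm and rungs are spaced 327 mm apart (underside to underside).


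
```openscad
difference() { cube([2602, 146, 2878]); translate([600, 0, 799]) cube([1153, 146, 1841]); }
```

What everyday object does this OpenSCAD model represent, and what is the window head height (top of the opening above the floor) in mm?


A wall with a window opening. The window head height is 2640 mm.

A wall with a rectangular opening subtracted — a window. Sill at z = 799, opening 1841 mm tall, so the head is at 799 + 1841 = 2640 mm.
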